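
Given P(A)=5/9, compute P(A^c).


P(A') = 1 - P(A) = 1 - 5/9 = 4/9

4/9


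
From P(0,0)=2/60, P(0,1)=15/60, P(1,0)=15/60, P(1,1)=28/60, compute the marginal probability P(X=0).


P(X=0) = P(0,0)+P(0,1) = 2/60 + 15/60 = 17/60

17/60


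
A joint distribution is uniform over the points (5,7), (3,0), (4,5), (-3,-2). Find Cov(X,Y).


E[X]=9/4, E[Y]=5/2, E[XY]=61/4
Cov(X,Y) = E[XY] - E[X]E[Y] = 61/4 - 9/4*5/2 = 77/8

77/8


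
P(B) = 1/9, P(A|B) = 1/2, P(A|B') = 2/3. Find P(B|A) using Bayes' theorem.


P(A) = P(A|B)P(B) + P(A|B')P(B') = 1/2*1/9 + 2/3*8/9 = 35/54
P(B|A) = P(A|B)P(B)/P(A) = (1/18)/(35/54) = 3/35

3/35


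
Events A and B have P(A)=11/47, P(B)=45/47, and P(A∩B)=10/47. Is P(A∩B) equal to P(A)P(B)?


P(A)*P(B) = 11/47*45/47 = 495/2209
P(A∩B) = 10/47 != 495/2209, so not independent

No, A and B are not independent


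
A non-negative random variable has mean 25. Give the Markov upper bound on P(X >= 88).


Markov: P(X >= a) <= E[X]/a
P(X >= 88) <= 25/88

25/88


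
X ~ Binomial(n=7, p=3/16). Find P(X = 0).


P(X=0) = C(7,0) * p^0 * (1-p)^7
= 1 * 1 * 62748517/268435456
= 62748517/268435456

62748517/268435456


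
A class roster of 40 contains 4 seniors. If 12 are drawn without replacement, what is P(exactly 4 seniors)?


P(X=4) = C(4,4)*C(36,8) / C(40,12)
= 1*30260340 / 5586853480
= 30260340/5586853480 = 99/18278

99/18278


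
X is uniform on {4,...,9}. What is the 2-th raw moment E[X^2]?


E[X^2] = (1/6) * sum(x^2 for x=4..9)
= 271/6

271/6


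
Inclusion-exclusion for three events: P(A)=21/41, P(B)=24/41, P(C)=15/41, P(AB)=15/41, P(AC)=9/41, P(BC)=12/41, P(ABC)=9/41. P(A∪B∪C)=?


P(A∪B∪C) = P(A)+P(B)+P(C) - P(AB)-P(AC)-P(BC) + P(ABC)
= 21/41+24/41+15/41 - 15/41-9/41-12/41 + 9/41
= 33/41

33/41


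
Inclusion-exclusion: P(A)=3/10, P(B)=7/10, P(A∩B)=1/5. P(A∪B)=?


P(A∪B) = P(A) + P(B) - P(A∩B)
= 3/10 + 7/10 - 1/5 = 4/5

4/5


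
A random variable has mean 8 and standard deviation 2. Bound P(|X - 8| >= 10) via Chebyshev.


k = 10/2 = 5
Chebyshev: P(|X-mu| >= k*sigma) <= 1/k^2 = 1/5^2 = 1/25

1/25


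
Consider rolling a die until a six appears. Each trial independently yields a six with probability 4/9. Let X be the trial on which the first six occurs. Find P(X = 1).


P(X=1) = (1-p)^0 * p = (5/9)^0 * 4/9
= 1 * 4/9 = 4/9

4/9


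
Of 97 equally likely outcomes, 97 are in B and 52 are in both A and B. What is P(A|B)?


P(A|B) = P(A∩B)/P(B) = (52/97)/(97/97) = 52/97

52/97


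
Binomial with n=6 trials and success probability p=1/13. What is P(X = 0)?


P(X=0) = C(6,0) * p^0 * (1-p)^6
= 1 * 1 * 2985984/4826809
= 2985984/4826809

2985984/4826809


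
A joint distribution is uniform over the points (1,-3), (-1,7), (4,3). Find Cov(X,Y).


E[X]=4/3, E[Y]=7/3, E[XY]=2/3
Cov(X,Y) = E[XY] - E[X]E[Y] = 2/3 - 4/3*7/3 = -22/9

-22/9


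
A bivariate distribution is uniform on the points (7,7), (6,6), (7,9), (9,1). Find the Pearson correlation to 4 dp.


Cov(X,Y) = -2.4375, Var(X) = 1.1875, Var(Y) = 8.6875
rho = Cov/(sqrt(VarX)*sqrt(VarY)) = -0.7589

-0.7589


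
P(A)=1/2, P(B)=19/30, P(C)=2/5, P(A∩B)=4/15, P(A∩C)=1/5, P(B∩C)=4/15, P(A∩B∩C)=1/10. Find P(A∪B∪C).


P(A∪B∪C) = P(A)+P(B)+P(C) - P(AB)-P(AC)-P(BC) + P(ABC)
= 1/2+19/30+2/5 - 4/15-1/5-4/15 + 1/10
= 9/10

9/10


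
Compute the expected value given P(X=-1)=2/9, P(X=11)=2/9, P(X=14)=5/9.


E[X] = sum(x * P(x))
= -1*2/9 + 11*2/9 + 14*5/9
= 10

10


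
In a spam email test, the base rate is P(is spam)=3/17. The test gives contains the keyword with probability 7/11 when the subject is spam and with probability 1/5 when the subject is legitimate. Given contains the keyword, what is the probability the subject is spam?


P(A) = P(A|B)P(B) + P(A|B')P(B') = 7/11*3/17 + 1/5*14/17 = 259/935
P(B|A) = P(A|B)P(B)/P(A) = (21/187)/(259/935) = 15/37

15/37


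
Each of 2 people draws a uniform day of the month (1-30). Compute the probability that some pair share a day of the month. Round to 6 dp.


P(all different) = prod((30-i)/30 for i=0..1) = 0.966667
P(at least one match) = 1 - 0.966667 = 0.033333

0.033333


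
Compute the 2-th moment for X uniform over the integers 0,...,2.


E[X^2] = (1/3) * sum(x^2 for x=0..2)
= 5/3

5/3


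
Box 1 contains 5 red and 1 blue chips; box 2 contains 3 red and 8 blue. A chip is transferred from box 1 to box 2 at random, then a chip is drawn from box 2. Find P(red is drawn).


P(transfer red) = 5/6; P(transfer blue) = 1/6
If red transferred: Urn II has 4 red of 12, so P(red|red moved) = 1/3
If blue transferred: Urn II has 3 red of 12, so P(red|blue moved) = 1/4
By total probability: P(red) = 5/6*1/3 + 1/6*1/4 = 23/72

23/72


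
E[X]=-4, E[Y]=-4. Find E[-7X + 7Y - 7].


E[-7X + 7Y - 7] = -7*E[X] + 7*E[Y] - 7
= (-7)*(-4) + (7)*(-4) + (-7)
= 28 - 28 - 7 = -7

-7


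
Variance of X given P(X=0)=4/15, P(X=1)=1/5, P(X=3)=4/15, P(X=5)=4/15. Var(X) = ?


E[X] = 7/3, E[X^2] = 139/15
Var(X) = E[X^2] - (E[X])^2 = 139/15 - (7/3)^2 = 172/45

172/45


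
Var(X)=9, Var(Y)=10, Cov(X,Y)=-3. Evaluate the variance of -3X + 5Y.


Var(-3X + 5Y) = (-3)^2*Var(X) + 5^2*Var(Y) + 2*(-3)*5*Cov(X,Y)
= 9*9 + 25*10 - 30*(-3)
= 81 + 250 + 90 = 421

421


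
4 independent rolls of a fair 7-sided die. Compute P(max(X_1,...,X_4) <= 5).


P(max <= 5) = P(all X_i <= 5) = (P(X_1 <= 5))^4
= (5/7)^4 = 625/2401

625/2401


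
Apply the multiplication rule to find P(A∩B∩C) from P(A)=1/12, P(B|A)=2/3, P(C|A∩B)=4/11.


P(A∩B∩C) = P(A) * P(B|A) * P(C|A∩B)
= 1/12 * 2/3 * 4/11
= 1/18 * 4/11 = 2/99

2/99


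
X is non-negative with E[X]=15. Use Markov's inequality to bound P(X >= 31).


Markov: P(X >= a) <= E[X]/a
P(X >= 31) <= 15/31

15/31


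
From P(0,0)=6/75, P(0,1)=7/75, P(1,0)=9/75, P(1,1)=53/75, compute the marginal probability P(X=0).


P(X=0) = P(0,0)+P(0,1) = 6/75 + 7/75 = 13/75

13/75


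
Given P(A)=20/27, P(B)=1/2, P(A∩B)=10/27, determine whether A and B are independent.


P(A)*P(B) = 20/27*1/2 = 10/27
P(A∩B) = 10/27, which equals P(A)P(B), so independent

Yes, A and B are independent


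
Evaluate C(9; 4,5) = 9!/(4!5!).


9! = 362880
Denominator: 4!=24 * 5!=120
Coefficient = 362880 / 2880 = 126

126


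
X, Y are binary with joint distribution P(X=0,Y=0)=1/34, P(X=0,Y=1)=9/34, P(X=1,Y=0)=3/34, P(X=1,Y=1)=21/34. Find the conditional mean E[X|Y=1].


P(Y=1) = 30/34
E[X|Y=1] = (0*9 + 1*21)/30 = 21/30 = 7/10

7/10


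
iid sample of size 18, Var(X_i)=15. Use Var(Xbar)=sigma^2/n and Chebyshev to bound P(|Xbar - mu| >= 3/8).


Var(Xbar) = Var(X)/n = 15/18
Chebyshev: P(|Xbar-mu| >= 3/8) <= Var(Xbar)/(3/8)^2 = (5/6)/(9/64) = 160/27
Bound exceeds 1, so trivial bound: 1

1


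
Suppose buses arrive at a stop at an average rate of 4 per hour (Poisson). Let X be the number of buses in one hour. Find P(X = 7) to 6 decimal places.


P(X=7) = e^(-4) * 4^7 / 7!
≈ 0.01831563889 * 16384 / 5040
≈ 0.059540

0.059540


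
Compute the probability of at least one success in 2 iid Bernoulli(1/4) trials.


P(at least one) = 1 - P(none)
P(none) = (1 - 1/4)^2 = (3/4)^2 = 9/16
P(at least one) = 1 - 9/16 = 7/16

7/16


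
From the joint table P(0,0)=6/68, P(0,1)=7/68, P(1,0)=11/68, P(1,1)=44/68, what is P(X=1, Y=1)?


Read from table: P(X=1, Y=1) = 44/68 = 11/17

11/17


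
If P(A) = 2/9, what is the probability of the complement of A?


P(A') = 1 - P(A) = 1 - 2/9 = 7/9

7/9


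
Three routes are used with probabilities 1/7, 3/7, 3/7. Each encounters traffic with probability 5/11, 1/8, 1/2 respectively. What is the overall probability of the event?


P(A) = P(A|B1)P(B1) + P(A|B2)P(B2) + P(A|B3)P(B3)
= 5/11*1/7 + 1/8*3/7 + 1/2*3/7
= 5/77 + 3/56 + 3/14 = 205/616

205/616


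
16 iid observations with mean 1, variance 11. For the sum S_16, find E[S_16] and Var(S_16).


E[S_n] = n*mu = 16*1 = 16
Var(S_n) = n*sigma^2 = 16*11 = 176

E[S_16]=16, Var(S_16)=176


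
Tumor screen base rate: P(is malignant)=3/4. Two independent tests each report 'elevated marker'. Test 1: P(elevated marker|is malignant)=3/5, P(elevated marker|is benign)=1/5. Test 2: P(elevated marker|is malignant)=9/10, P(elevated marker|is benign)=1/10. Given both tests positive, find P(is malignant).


After test 1: P(+) = 3/5*3/4 + 1/5*1/4 = 1/2
P(B|+) = (9/20)/(1/2) = 9/10
After test 2 (use post1 as new prior): P(+) = 9/10*9/10 + 1/10*1/10 = 41/50
P(B|+,+) = (81/100)/(41/50) = 81/82

81/82


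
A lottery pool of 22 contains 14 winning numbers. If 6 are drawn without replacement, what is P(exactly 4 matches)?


P(X=4) = C(14,4)*C(8,2) / C(22,6)
= 1001*28 / 74613
= 28028/74613 = 364/969

364/969


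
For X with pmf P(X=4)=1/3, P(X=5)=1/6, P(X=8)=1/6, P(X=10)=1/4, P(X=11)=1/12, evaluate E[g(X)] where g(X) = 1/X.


E[1/X] = sum(g(x)*P(x))
= 1/4*1/3 + 1/5*1/6 + 1/8*1/6 + 1/10*1/4 + 1/11*1/12
= 449/2640

449/2640


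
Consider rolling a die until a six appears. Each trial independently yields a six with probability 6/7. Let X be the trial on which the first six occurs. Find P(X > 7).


P(X > 7) = P(first 7 trials all fail) = (1-p)^7 = (1/7)^7 = 1/823543

1/823543


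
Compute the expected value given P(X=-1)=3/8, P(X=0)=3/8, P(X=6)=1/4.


E[X] = sum(x * P(x))
= -1*3/8 + 0*3/8 + 6*1/4
= 9/8

9/8


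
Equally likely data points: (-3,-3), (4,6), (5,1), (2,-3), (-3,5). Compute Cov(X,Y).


E[X]=1, E[Y]=6/5, E[XY]=17/5
Cov(X,Y) = E[XY] - E[X]E[Y] = 17/5 - 1*6/5 = 11/5

11/5


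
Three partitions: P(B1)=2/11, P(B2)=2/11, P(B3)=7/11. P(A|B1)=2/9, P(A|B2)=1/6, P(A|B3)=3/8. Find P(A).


P(A) = P(A|B1)P(B1) + P(A|B2)P(B2) + P(A|B3)P(B3)
= 2/9*2/11 + 1/6*2/11 + 3/8*7/11
= 4/99 + 1/33 + 21/88 = 245/792

245/792


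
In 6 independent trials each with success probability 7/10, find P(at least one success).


P(at least one) = 1 - P(none)
P(none) = (1 - 7/10)^6 = (3/10)^6 = 729/1000000
P(at least one) = 1 - 729/1000000 = 999271/1000000

999271/1000000


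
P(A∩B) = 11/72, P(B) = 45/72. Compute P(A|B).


P(A|B) = P(A∩B)/P(B) = (11/72)/(45/72) = 11/45

11/45


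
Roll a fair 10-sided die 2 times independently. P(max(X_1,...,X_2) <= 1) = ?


P(max <= 1) = P(all X_i <= 1) = (P(X_1 <= 1))^2
= (1/10)^2 = 1/100

1/100


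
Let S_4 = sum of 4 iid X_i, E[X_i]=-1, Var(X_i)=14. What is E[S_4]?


E[S_n] = n*E[X_1] = 4*-1 = -4

-4


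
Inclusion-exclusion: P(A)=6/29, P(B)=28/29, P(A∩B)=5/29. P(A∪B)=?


P(A∪B) = P(A) + P(B) - P(A∩B)
= 6/29 + 28/29 - 5/29 = 1

1


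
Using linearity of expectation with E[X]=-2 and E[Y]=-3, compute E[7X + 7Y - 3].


E[7X + 7Y - 3] = 7*E[X] + 7*E[Y] - 3
= (7)*(-2) + (7)*(-3) + (-3)
= -14 - 21 - 3 = -38

-38


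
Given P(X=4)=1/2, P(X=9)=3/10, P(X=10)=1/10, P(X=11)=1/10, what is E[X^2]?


E[X^2] = sum(g(x)*P(x))
= 16*1/2 + 81*3/10 + 100*1/10 + 121*1/10
= 272/5

272/5


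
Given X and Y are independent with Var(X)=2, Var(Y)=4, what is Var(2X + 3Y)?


Independence => Cov(X,Y)=0
Var(2X + 3Y) = 2^2*Var(X) + 3^2*Var(Y)
= 4*2 + 9*4 = 44

44


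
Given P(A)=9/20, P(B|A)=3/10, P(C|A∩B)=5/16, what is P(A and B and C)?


P(A∩B∩C) = P(A) * P(B|A) * P(C|A∩B)
= 9/20 * 3/10 * 5/16
= 27/200 * 5/16 = 27/640

27/640


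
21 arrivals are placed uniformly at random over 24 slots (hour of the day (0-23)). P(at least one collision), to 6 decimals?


P(all different) = prod((24-i)/24 for i=0..20) = 0.000001
P(at least one match) = 1 - 0.000001 = 0.999999

0.999999


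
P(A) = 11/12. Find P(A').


P(A') = 1 - P(A) = 1 - 11/12 = 1/12

1/12


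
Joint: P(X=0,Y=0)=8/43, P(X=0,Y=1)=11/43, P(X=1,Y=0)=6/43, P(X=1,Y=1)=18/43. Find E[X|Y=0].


P(Y=0) = 14/43
E[X|Y=0] = (0*8 + 1*6)/14 = 6/14 = 3/7

3/7


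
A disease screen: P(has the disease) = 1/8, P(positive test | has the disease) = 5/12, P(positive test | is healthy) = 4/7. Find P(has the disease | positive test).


P(A) = P(A|B)P(B) + P(A|B')P(B') = 5/12*1/8 + 4/7*7/8 = 53/96
P(B|A) = P(A|B)P(B)/P(A) = (5/96)/(53/96) = 5/53

5/53


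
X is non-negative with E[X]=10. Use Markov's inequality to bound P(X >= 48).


Markov: P(X >= a) <= E[X]/a
P(X >= 48) <= 10/48 = 5/24

5/24


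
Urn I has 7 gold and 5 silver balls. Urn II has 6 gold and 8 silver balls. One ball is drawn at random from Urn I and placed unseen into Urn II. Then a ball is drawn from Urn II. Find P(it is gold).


P(transfer gold) = 7/12; P(transfer silver) = 5/12
If gold transferred: Urn II has 7 gold of 15, so P(gold|gold moved) = 7/15
If silver transferred: Urn II has 6 gold of 15, so P(gold|silver moved) = 2/5
By total probability: P(gold) = 7/12*7/15 + 5/12*2/5 = 79/180

79/180


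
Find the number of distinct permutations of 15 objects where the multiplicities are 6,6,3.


15! = 1307674368000
Denominator: 6!=720 * 6!=720 * 3!=6
Coefficient = 1307674368000 / 3110400 = 420420

420420


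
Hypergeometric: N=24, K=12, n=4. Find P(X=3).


P(X=3) = C(12,3)*C(12,1) / C(24,4)
= 220*12 / 10626
= 2640/10626 = 40/161

40/161


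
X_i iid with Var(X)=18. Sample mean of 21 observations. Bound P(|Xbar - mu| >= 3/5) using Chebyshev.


Var(Xbar) = Var(X)/n = 18/21
Chebyshev: P(|Xbar-mu| >= 3/5) <= Var(Xbar)/(3/5)^2 = (6/7)/(9/25) = 50/21
Bound exceeds 1, so trivial bound: 1

1


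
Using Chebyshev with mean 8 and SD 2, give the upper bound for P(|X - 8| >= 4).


k = 4/2 = 2
Chebyshev: P(|X-mu| >= k*sigma) <= 1/k^2 = 1/2^2 = 1/4

1/4


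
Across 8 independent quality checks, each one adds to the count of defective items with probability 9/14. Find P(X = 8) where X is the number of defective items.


P(X=8) = C(8,8) * p^8 * (1-p)^0
= 1 * 43046721/1475789056 * 1
= 43046721/1475789056

43046721/1475789056


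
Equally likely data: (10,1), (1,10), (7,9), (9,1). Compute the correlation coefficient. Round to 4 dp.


Cov(X,Y) = -12.4375, Var(X) = 12.1875, Var(Y) = 18.1875
rho = Cov/(sqrt(VarX)*sqrt(VarY)) = -0.8354

-0.8354


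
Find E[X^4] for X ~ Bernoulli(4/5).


For Bernoulli: X in {0,1}
E[X^4] = 0^4*(1-4/5) + 1^4*4/5 = 4/5

4/5


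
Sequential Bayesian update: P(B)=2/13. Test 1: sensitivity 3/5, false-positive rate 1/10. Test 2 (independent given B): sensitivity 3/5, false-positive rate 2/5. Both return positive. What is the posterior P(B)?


After test 1: P(+) = 3/5*2/13 + 1/10*11/13 = 23/130
P(B|+) = (6/65)/(23/130) = 12/23
After test 2 (use post1 as new prior): P(+) = 3/5*12/23 + 2/5*11/23 = 58/115
P(B|+,+) = (36/115)/(58/115) = 18/29

18/29


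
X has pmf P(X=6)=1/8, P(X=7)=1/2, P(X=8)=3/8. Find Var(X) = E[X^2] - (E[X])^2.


E[X] = 29/4, E[X^2] = 53
Var(X) = E[X^2] - (E[X])^2 = 53 - (29/4)^2 = 7/16

7/16


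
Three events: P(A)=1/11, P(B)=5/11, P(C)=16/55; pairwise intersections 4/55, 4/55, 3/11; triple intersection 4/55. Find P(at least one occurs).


P(A∪B∪C) = P(A)+P(B)+P(C) - P(AB)-P(AC)-P(BC) + P(ABC)
= 1/11+5/11+16/55 - 4/55-4/55-3/11 + 4/55
= 27/55

27/55


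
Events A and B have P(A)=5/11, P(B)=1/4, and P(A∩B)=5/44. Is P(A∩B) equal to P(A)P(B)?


P(A)*P(B) = 5/11*1/4 = 5/44
P(A∩B) = 5/44, which equals P(A)P(B), so independent

Yes, A and B are independent


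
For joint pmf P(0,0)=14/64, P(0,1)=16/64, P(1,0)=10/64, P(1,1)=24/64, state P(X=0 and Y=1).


Read from table: P(X=0, Y=1) = 16/64 = 1/4

1/4


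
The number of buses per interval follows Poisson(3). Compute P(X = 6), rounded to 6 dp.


P(X=6) = e^(-3) * 3^6 / 6!
≈ 0.04978706837 * 729 / 720
≈ 0.050409

0.050409


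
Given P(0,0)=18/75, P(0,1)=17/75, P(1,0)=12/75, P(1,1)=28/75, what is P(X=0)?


P(X=0) = P(0,0)+P(0,1) = 18/75 + 17/75 = 35/75 = 7/15

7/15


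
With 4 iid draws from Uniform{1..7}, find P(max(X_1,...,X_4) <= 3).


P(max <= 3) = P(all X_i <= 3) = (P(X_1 <= 3))^4
= (3/7)^4 = 81/2401

81/2401


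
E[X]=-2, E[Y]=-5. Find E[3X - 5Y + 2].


E[3X - 5Y + 2] = 3*E[X] - 5*E[Y] + 2
= (3)*(-2) + (-5)*(-5) + (2)
= -6 + 25 + 2 = 21

21


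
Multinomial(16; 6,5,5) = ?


16! = 20922789888000
Denominator: 6!=720 * 5!=120 * 5!=120
Coefficient = 20922789888000 / 10368000 = 2018016

2018016


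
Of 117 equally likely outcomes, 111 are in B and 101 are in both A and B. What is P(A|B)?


P(A|B) = P(A∩B)/P(B) = (101/117)/(111/117) = 101/111

101/111


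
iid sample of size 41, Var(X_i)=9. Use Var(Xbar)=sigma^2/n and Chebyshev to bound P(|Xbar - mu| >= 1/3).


Var(Xbar) = Var(X)/n = 9/41
Chebyshev: P(|Xbar-mu| >= 1/3) <= Var(Xbar)/(1/3)^2 = (9/41)/(1/9) = 81/41
Bound exceeds 1, so trivial bound: 1

1


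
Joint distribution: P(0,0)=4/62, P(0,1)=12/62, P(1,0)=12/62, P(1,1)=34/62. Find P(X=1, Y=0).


Read from table: P(X=1, Y=0) = 12/62 = 6/31

6/31


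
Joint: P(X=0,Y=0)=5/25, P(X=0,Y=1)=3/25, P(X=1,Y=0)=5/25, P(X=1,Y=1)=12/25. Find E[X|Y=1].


P(Y=1) = 15/25
E[X|Y=1] = (0*3 + 1*12)/15 = 12/15 = 4/5

4/5


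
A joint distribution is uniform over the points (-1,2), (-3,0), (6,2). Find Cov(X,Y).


E[X]=2/3, E[Y]=4/3, E[XY]=10/3
Cov(X,Y) = E[XY] - E[X]E[Y] = 10/3 - 2/3*4/3 = 22/9

22/9


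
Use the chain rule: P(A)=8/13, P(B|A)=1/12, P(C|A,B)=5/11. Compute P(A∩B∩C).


P(A∩B∩C) = P(A) * P(B|A) * P(C|A∩B)
= 8/13 * 1/12 * 5/11
= 2/39 * 5/11 = 10/429

10/429


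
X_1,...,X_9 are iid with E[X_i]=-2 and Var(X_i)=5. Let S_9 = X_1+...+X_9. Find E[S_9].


E[S_n] = n*E[X_1] = 9*-2 = -18

-18


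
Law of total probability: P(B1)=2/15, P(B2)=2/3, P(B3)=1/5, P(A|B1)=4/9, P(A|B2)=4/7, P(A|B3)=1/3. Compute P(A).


P(A) = P(A|B1)P(B1) + P(A|B2)P(B2) + P(A|B3)P(B3)
= 4/9*2/15 + 4/7*2/3 + 1/3*1/5
= 8/135 + 8/21 + 1/15 = 479/945

479/945


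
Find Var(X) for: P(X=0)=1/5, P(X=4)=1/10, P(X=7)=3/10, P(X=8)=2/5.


E[X] = 57/10, E[X^2] = 419/10
Var(X) = E[X^2] - (E[X])^2 = 419/10 - (57/10)^2 = 941/100

941/100


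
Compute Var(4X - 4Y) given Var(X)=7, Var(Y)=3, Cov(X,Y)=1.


Var(4X - 4Y) = 4^2*Var(X) + (-4)^2*Var(Y) + 2*4*(-4)*Cov(X,Y)
= 16*7 + 16*3 - 32*1
= 112 + 48 - 32 = 128

128


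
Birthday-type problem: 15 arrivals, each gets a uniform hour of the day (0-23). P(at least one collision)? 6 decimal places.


P(all different) = prod((24-i)/24 for i=0..14) = 0.003387
P(at least one match) = 1 - 0.003387 = 0.996613

0.996613


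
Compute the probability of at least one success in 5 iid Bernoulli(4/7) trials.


P(at least one) = 1 - P(none)
P(none) = (1 - 4/7)^5 = (3/7)^5 = 243/16807
P(at least one) = 1 - 243/16807 = 16564/16807

16564/16807


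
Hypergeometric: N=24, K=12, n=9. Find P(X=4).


P(X=4) = C(12,4)*C(12,5) / C(24,9)
= 495*792 / 1307504
= 392040/1307504 = 4455/14858

4455/14858


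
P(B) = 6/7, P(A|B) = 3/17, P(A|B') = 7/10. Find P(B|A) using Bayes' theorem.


P(A) = P(A|B)P(B) + P(A|B')P(B') = 3/17*6/7 + 7/10*1/7 = 299/1190
P(B|A) = P(A|B)P(B)/P(A) = (18/119)/(299/1190) = 180/299

180/299


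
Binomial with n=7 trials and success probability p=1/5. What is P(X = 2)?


P(X=2) = C(7,2) * p^2 * (1-p)^5
= 21 * 1/25 * 1024/3125
= 21504/78125

21504/78125


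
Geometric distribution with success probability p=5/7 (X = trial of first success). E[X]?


For geometric (trials until first success), E[X] = 1/p = 1/(5/7) = 7/5

7/5


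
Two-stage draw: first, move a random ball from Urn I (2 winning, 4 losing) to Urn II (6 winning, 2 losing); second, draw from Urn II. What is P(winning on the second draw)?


P(transfer winning) = 2/6 = 1/3; P(transfer losing) = 2/3
If winning transferred: Urn II has 7 winning of 9, so P(winning|winning moved) = 7/9
If losing transferred: Urn II has 6 winning of 9, so P(winning|losing moved) = 2/3
By total probability: P(winning) = 1/3*7/9 + 2/3*2/3 = 19/27

19/27


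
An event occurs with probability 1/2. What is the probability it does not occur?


P(A') = 1 - P(A) = 1 - 1/2 = 1/2

1/2


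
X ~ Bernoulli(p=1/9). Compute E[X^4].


For Bernoulli: X in {0,1}
E[X^4] = 0^4*(1-1/9) + 1^4*1/9 = 1/9

1/9


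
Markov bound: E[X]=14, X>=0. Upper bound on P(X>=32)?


Markov: P(X >= a) <= E[X]/a
P(X >= 32) <= 14/32 = 7/16

7/16


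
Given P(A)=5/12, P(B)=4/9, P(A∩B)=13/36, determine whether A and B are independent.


P(A)*P(B) = 5/12*4/9 = 5/27
P(A∩B) = 13/36 != 5/27, so not independent

No, A and B are not independent


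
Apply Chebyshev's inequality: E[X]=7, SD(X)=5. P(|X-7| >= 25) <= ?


k = 25/5 = 5
Chebyshev: P(|X-mu| >= k*sigma) <= 1/k^2 = 1/5^2 = 1/25

1/25


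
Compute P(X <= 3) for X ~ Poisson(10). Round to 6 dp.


P(X<=3) = e^(-10)*10^0/0! + e^(-10)*10^1/1! + e^(-10)*10^2/2! + e^(-10)*10^3/3!
≈ 0.0000453999 + 0.0004539993 + 0.0022699965 + 0.0075666550
= 0.0103360507
≈ 0.010336

0.010336


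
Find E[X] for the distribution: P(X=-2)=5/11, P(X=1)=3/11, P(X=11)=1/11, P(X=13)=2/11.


E[X] = sum(x * P(x))
= -2*5/11 + 1*3/11 + 11*1/11 + 13*2/11
= 30/11

30/11


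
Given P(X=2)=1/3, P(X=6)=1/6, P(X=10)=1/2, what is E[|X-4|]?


E[|X-4|] = sum(g(x)*P(x))
= 2*1/3 + 2*1/6 + 6*1/2
= 4

4


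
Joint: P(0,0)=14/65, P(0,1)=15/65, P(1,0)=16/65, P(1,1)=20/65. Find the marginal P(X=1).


P(X=1) = P(1,0)+P(1,1) = 16/65 + 20/65 = 36/65

36/65


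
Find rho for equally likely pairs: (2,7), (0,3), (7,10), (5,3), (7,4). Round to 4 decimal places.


Cov(X,Y) = 2.7200, Var(X) = 7.7600, Var(Y) = 7.4400
rho = Cov/(sqrt(VarX)*sqrt(VarY)) = 0.3580

0.3580


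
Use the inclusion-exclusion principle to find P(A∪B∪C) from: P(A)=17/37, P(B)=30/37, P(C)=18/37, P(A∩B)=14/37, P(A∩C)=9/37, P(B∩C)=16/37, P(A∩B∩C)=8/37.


P(A∪B∪C) = P(A)+P(B)+P(C) - P(AB)-P(AC)-P(BC) + P(ABC)
= 17/37+30/37+18/37 - 14/37-9/37-16/37 + 8/37
= 34/37

34/37


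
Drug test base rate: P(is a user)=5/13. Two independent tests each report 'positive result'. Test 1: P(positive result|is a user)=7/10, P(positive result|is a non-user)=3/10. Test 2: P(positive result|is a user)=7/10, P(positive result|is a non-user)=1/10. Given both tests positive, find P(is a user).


After test 1: P(+) = 7/10*5/13 + 3/10*8/13 = 59/130
P(B|+) = (7/26)/(59/130) = 35/59
After test 2 (use post1 as new prior): P(+) = 7/10*35/59 + 1/10*24/59 = 269/590
P(B|+,+) = (49/118)/(269/590) = 245/269

245/269


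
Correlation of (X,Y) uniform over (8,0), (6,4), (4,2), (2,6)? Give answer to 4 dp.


Cov(X,Y) = -4.0000, Var(X) = 5.0000, Var(Y) = 5.0000
rho = Cov/(sqrt(VarX)*sqrt(VarY)) = -0.8000

-0.8000


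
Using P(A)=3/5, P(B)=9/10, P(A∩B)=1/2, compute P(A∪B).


P(A∪B) = P(A) + P(B) - P(A∩B)
= 3/5 + 9/10 - 1/2 = 1

1


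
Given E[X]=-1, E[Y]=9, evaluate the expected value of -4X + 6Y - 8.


E[-4X + 6Y - 8] = -4*E[X] + 6*E[Y] - 8
= (-4)*(-1) + (6)*(9) + (-8)
= 4 + 54 - 8 = 50

50


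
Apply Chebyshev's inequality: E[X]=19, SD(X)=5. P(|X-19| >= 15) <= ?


k = 15/5 = 3
Chebyshev: P(|X-mu| >= k*sigma) <= 1/k^2 = 1/3^2 = 1/9

1/9


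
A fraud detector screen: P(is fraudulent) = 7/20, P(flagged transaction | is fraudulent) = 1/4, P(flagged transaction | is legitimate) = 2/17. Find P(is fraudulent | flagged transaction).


P(A) = P(A|B)P(B) + P(A|B')P(B') = 1/4*7/20 + 2/17*13/20 = 223/1360
P(B|A) = P(A|B)P(B)/P(A) = (7/80)/(223/1360) = 119/223

119/223


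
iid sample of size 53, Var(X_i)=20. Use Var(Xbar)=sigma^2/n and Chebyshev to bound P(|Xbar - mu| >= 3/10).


Var(Xbar) = Var(X)/n = 20/53
Chebyshev: P(|Xbar-mu| >= 3/10) <= Var(Xbar)/(3/10)^2 = (20/53)/(9/100) = 2000/477
Bound exceeds 1, so trivial bound: 1

1


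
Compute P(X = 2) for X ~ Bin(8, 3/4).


P(X=2) = C(8,2) * p^2 * (1-p)^6
= 28 * 9/16 * 1/4096
= 63/16384

63/16384


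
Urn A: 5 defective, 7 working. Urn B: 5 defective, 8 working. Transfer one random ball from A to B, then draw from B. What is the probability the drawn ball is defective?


P(transfer defective) = 5/12; P(transfer working) = 7/12
If defective transferred: Urn II has 6 defective of 14, so P(defective|defective moved) = 3/7
If working transferred: Urn II has 5 defective of 14, so P(defective|working moved) = 5/14
By total probability: P(defective) = 5/12*3/7 + 7/12*5/14 = 65/168

65/168


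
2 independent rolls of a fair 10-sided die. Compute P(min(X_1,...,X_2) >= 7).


P(min >= 7) = P(all X_i >= 7) = (P(X_1 >= 7))^2
= (4/10)^2 = (2/5)^2 = 4/25

4/25


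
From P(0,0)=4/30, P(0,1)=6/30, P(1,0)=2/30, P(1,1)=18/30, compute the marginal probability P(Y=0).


P(Y=0) = P(0,0)+P(1,0) = 4/30 + 2/30 = 6/30 = 1/5

1/5


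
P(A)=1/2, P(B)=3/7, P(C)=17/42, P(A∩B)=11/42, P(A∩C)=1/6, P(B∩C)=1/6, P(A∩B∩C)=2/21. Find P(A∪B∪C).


P(A∪B∪C) = P(A)+P(B)+P(C) - P(AB)-P(AC)-P(BC) + P(ABC)
= 1/2+3/7+17/42 - 11/42-1/6-1/6 + 2/21
= 5/6

5/6


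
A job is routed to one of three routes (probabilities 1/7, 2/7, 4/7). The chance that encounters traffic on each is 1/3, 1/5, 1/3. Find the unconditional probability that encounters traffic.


P(A) = P(A|B1)P(B1) + P(A|B2)P(B2) + P(A|B3)P(B3)
= 1/3*1/7 + 1/5*2/7 + 1/3*4/7
= 1/21 + 2/35 + 4/21 = 31/105

31/105


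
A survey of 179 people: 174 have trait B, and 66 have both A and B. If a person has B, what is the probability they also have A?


P(A|B) = P(A∩B)/P(B) = (66/179)/(174/179) = 66/174 = 11/29

11/29


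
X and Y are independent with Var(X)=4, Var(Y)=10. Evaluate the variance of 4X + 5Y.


Independence => Cov(X,Y)=0
Var(4X + 5Y) = 4^2*Var(X) + 5^2*Var(Y)
= 16*4 + 25*10 = 314

314


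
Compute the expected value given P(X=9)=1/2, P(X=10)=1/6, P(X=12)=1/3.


E[X] = sum(x * P(x))
= 9*1/2 + 10*1/6 + 12*1/3
= 61/6

61/6


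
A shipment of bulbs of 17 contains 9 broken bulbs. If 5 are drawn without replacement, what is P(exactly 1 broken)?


P(X=1) = C(9,1)*C(8,4) / C(17,5)
= 9*70 / 6188
= 630/6188 = 45/442

45/442


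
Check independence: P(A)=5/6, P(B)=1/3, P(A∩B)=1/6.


P(A)*P(B) = 5/6*1/3 = 5/18
P(A∩B) = 1/6 != 5/18, so not independent

No, A and B are not independent


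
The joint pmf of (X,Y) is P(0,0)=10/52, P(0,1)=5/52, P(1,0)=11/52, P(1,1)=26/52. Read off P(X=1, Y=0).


Read from table: P(X=1, Y=0) = 11/52

11/52


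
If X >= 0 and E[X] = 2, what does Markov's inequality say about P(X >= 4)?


Markov: P(X >= a) <= E[X]/a
P(X >= 4) <= 2/4 = 1/2

1/2


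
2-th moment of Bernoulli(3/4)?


For Bernoulli: X in {0,1}
E[X^2] = 0^2*(1-3/4) + 1^2*3/4 = 3/4

3/4


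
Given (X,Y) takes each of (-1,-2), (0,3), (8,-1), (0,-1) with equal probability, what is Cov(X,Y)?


E[X]=7/4, E[Y]=-1/4, E[XY]=-3/2
Cov(X,Y) = E[XY] - E[X]E[Y] = -3/2 - 7/4*-1/4 = -17/16

-17/16


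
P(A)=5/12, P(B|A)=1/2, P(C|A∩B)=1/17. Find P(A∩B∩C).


P(A∩B∩C) = P(A) * P(B|A) * P(C|A∩B)
= 5/12 * 1/2 * 1/17
= 5/24 * 1/17 = 5/408

5/408


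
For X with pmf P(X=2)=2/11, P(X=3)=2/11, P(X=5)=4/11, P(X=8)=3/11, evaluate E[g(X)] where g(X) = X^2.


E[X^2] = sum(g(x)*P(x))
= 4*2/11 + 9*2/11 + 25*4/11 + 64*3/11
= 318/11

318/11


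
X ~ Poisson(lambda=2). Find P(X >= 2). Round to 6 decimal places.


P(X>=2) = 1 - P(X<=1) = 1 - (e^(-2)*2^0/0! + e^(-2)*2^1/1!)
≈ 1 - (0.1353352832 + 0.2706705665)
= 1 - 0.4060058497 = 0.5939941503
≈ 0.593994

0.593994


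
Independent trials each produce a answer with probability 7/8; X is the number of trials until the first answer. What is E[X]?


For geometric (trials until first success), E[X] = 1/p = 1/(7/8) = 8/7

8/7


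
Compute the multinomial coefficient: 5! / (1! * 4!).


5! = 120
Denominator: 1!=1 * 4!=24
Coefficient = 120 / 24 = 5

5


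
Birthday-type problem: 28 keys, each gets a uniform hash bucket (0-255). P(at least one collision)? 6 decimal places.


P(all different) = prod((256-i)/256 for i=0..27) = 0.216001
P(at least one match) = 1 - 0.216001 = 0.783999

0.783999


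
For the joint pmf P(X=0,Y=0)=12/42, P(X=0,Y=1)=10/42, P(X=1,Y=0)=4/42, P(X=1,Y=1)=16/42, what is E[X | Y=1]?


P(Y=1) = 26/42
E[X|Y=1] = (0*10 + 1*16)/26 = 16/26 = 8/13

8/13


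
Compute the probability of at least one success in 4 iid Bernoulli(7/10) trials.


P(at least one) = 1 - P(none)
P(none) = (1 - 7/10)^4 = (3/10)^4 = 81/10000
P(at least one) = 1 - 81/10000 = 9919/10000

9919/10000


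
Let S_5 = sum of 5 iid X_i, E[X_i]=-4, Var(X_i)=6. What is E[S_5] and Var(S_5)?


E[S_n] = n*mu = 5*-4 = -20
Var(S_n) = n*sigma^2 = 5*6 = 30

E[S_5]=-20, Var(S_5)=30


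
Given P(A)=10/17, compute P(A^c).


P(A') = 1 - P(A) = 1 - 10/17 = 7/17

7/17


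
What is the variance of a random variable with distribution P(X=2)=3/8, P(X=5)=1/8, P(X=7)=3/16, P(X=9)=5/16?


E[X] = 11/2, E[X^2] = 313/8
Var(X) = E[X^2] - (E[X])^2 = 313/8 - (11/2)^2 = 71/8

71/8


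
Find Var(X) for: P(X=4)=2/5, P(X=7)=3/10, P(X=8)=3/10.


E[X] = 61/10, E[X^2] = 403/10
Var(X) = E[X^2] - (E[X])^2 = 403/10 - (61/10)^2 = 309/100

309/100


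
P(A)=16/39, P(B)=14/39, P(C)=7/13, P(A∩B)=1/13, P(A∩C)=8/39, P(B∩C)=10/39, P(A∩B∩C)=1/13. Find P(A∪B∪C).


P(A∪B∪C) = P(A)+P(B)+P(C) - P(AB)-P(AC)-P(BC) + P(ABC)
= 16/39+14/39+7/13 - 1/13-8/39-10/39 + 1/13
= 11/13

11/13


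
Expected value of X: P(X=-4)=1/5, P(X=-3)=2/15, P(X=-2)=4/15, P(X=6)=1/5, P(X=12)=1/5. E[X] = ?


E[X] = sum(x * P(x))
= -4*1/5 - 3*2/15 - 2*4/15 + 6*1/5 + 12*1/5
= 28/15

28/15


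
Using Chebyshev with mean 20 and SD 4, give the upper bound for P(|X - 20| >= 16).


k = 16/4 = 4
Chebyshev: P(|X-mu| >= k*sigma) <= 1/k^2 = 1/4^2 = 1/16

1/16


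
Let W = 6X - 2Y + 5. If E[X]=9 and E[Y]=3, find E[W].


E[6X - 2Y + 5] = 6*E[X] - 2*E[Y] + 5
= (6)*(9) + (-2)*(3) + (5)
= 54 - 6 + 5 = 53

53


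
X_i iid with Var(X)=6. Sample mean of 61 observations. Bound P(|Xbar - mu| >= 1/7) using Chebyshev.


Var(Xbar) = Var(X)/n = 6/61
Chebyshev: P(|Xbar-mu| >= 1/7) <= Var(Xbar)/(1/7)^2 = (6/61)/(1/49) = 294/61
Bound exceeds 1, so trivial bound: 1

1


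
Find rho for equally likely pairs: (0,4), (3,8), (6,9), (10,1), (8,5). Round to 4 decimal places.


Cov(X,Y) = -3.5600, Var(X) = 12.6400, Var(Y) = 8.2400
rho = Cov/(sqrt(VarX)*sqrt(VarY)) = -0.3488

-0.3488


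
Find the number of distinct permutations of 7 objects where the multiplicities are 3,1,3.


7! = 5040
Denominator: 3!=6 * 1!=1 * 3!=6
Coefficient = 5040 / 36 = 140

140


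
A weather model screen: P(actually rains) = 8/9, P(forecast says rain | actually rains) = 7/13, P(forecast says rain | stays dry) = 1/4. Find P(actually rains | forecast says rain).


P(A) = P(A|B)P(B) + P(A|B')P(B') = 7/13*8/9 + 1/4*1/9 = 79/156
P(B|A) = P(A|B)P(B)/P(A) = (56/117)/(79/156) = 224/237

224/237


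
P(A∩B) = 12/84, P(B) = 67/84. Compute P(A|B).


P(A|B) = P(A∩B)/P(B) = (12/84)/(67/84) = 12/67

12/67


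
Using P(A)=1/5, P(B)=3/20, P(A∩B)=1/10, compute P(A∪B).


P(A∪B) = P(A) + P(B) - P(A∩B)
= 1/5 + 3/20 - 1/10 = 1/4

1/4


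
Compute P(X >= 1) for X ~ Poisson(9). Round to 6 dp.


P(X>=1) = 1 - P(X<=0) = 1 - (e^(-9)*9^0/0!)
≈ 1 - 0.0001234098 = 0.9998765902
≈ 0.999877

0.999877


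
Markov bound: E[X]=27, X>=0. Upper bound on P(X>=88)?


Markov: P(X >= a) <= E[X]/a
P(X >= 88) <= 27/88

27/88


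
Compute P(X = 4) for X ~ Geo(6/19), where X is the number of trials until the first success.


P(X=4) = (1-p)^3 * p = (13/19)^3 * 6/19
= 2197/6859 * 6/19 = 13182/130321

13182/130321


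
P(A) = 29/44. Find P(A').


P(A') = 1 - P(A) = 1 - 29/44 = 15/44

15/44


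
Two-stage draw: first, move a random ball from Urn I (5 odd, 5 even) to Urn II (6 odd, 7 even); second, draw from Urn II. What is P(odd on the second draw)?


P(transfer odd) = 5/10 = 1/2; P(transfer even) = 1/2
If odd transferred: Urn II has 7 odd of 14, so P(odd|odd moved) = 1/2
If even transferred: Urn II has 6 odd of 14, so P(odd|even moved) = 3/7
By total probability: P(odd) = 1/2*1/2 + 1/2*3/7 = 13/28

13/28


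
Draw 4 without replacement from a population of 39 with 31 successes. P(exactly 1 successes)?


P(X=1) = C(31,1)*C(8,3) / C(39,4)
= 31*56 / 82251
= 1736/82251

1736/82251


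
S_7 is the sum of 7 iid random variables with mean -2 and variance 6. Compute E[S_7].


E[S_n] = n*E[X_1] = 7*-2 = -14

-14


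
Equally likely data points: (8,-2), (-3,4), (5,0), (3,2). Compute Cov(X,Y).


E[X]=13/4, E[Y]=1, E[XY]=-11/2
Cov(X,Y) = E[XY] - E[X]E[Y] = -11/2 - 13/4*1 = -35/4

-35/4


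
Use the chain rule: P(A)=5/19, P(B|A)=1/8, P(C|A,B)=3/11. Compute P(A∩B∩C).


P(A∩B∩C) = P(A) * P(B|A) * P(C|A∩B)
= 5/19 * 1/8 * 3/11
= 5/152 * 3/11 = 15/1672

15/1672


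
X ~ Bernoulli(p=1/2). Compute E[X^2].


For Bernoulli: X in {0,1}
E[X^2] = 0^2*(1-1/2) + 1^2*1/2 = 1/2

1/2


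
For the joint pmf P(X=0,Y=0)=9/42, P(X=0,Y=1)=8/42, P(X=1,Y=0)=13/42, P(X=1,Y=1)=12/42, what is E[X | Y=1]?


P(Y=1) = 20/42
E[X|Y=1] = (0*8 + 1*12)/20 = 12/20 = 3/5

3/5


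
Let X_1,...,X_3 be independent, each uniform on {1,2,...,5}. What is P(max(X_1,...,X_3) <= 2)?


P(max <= 2) = P(all X_i <= 2) = (P(X_1 <= 2))^3
= (2/5)^3 = 8/125

8/125


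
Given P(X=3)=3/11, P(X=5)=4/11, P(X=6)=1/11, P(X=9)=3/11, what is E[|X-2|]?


E[|X-2|] = sum(g(x)*P(x))
= 1*3/11 + 3*4/11 + 4*1/11 + 7*3/11
= 40/11

40/11


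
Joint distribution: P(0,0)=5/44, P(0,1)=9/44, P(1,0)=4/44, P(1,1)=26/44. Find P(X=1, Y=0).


Read from table: P(X=1, Y=0) = 4/44 = 1/11

1/11


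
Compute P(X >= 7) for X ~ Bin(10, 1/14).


P(X>=7) = P(X=7) + P(X=8) + P(X=9) + P(X=10)
= 32955/36156831872 + 7605/289254654976 + 65/144627327488 + 1/289254654976
= 2423/2582630848

2423/2582630848


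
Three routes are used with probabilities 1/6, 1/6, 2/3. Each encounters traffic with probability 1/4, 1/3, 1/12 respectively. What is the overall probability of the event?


P(A) = P(A|B1)P(B1) + P(A|B2)P(B2) + P(A|B3)P(B3)
= 1/4*1/6 + 1/3*1/6 + 1/12*2/3
= 1/24 + 1/18 + 1/18 = 11/72

11/72


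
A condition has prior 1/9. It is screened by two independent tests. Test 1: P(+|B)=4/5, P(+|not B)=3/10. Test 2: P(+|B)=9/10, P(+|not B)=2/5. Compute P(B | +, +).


After test 1: P(+) = 4/5*1/9 + 3/10*8/9 = 16/45
P(B|+) = (4/45)/(16/45) = 1/4
After test 2 (use post1 as new prior): P(+) = 9/10*1/4 + 2/5*3/4 = 21/40
P(B|+,+) = (9/40)/(21/40) = 3/7

3/7


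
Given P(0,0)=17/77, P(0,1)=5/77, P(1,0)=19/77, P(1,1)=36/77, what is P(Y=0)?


P(Y=0) = P(0,0)+P(1,0) = 17/77 + 19/77 = 36/77

36/77


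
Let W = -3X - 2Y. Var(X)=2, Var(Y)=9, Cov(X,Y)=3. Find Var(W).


Var(-3X - 2Y) = (-3)^2*Var(X) + (-2)^2*Var(Y) + 2*(-3)*(-2)*Cov(X,Y)
= 9*2 + 4*9 + 12*3
= 18 + 36 + 36 = 90

90


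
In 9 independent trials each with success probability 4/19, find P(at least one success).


P(at least one) = 1 - P(none)
P(none) = (1 - 4/19)^9 = (15/19)^9 = 38443359375/322687697779
P(at least one) = 1 - 38443359375/322687697779 = 284244338404/322687697779

284244338404/322687697779


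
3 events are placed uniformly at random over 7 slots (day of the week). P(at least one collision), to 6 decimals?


P(all different) = prod((7-i)/7 for i=0..2) = 0.612245
P(at least one match) = 1 - 0.612245 = 0.387755

0.387755


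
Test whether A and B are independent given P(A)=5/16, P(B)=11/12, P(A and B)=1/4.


P(A)*P(B) = 5/16*11/12 = 55/192
P(A∩B) = 1/4 != 55/192, so not independent

No, A and B are not independent


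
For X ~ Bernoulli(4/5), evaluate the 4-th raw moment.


For Bernoulli: X in {0,1}
E[X^4] = 0^4*(1-4/5) + 1^4*4/5 = 4/5

4/5


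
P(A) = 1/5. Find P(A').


P(A') = 1 - P(A) = 1 - 1/5 = 4/5

4/5


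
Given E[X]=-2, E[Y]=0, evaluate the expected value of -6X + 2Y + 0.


E[-6X + 2Y + 0] = -6*E[X] + 2*E[Y] + 0
= (-6)*(-2) + (2)*(0) + (0)
= 12 + 0 + 0 = 12

12


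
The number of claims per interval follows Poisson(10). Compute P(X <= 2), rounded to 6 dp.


P(X<=2) = e^(-10)*10^0/0! + e^(-10)*10^1/1! + e^(-10)*10^2/2!
≈ 0.0000453999 + 0.0004539993 + 0.0022699965
= 0.0027693957
≈ 0.002769

0.002769


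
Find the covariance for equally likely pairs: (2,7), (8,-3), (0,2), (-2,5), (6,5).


E[X]=14/5, E[Y]=16/5, E[XY]=2
Cov(X,Y) = E[XY] - E[X]E[Y] = 2 - 14/5*16/5 = -174/25

-174/25


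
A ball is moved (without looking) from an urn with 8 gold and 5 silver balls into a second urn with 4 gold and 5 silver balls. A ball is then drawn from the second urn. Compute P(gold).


P(transfer gold) = 8/13; P(transfer silver) = 5/13
If gold transferred: Urn II has 5 gold of 10, so P(gold|gold moved) = 1/2
If silver transferred: Urn II has 4 gold of 10, so P(gold|silver moved) = 2/5
By total probability: P(gold) = 8/13*1/2 + 5/13*2/5 = 6/13

6/13


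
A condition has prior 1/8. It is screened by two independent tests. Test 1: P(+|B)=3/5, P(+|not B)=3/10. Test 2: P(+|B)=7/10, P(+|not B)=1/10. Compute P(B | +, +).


After test 1: P(+) = 3/5*1/8 + 3/10*7/8 = 27/80
P(B|+) = (3/40)/(27/80) = 2/9
After test 2 (use post1 as new prior): P(+) = 7/10*2/9 + 1/10*7/9 = 7/30
P(B|+,+) = (7/45)/(7/30) = 2/3

2/3


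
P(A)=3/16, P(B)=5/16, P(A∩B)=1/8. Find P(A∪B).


P(A∪B) = P(A) + P(B) - P(A∩B)
= 3/16 + 5/16 - 1/8 = 3/8

3/8


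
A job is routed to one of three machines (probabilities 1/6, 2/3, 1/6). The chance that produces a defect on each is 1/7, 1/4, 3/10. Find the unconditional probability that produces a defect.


P(A) = P(A|B1)P(B1) + P(A|B2)P(B2) + P(A|B3)P(B3)
= 1/7*1/6 + 1/4*2/3 + 3/10*1/6
= 1/42 + 1/6 + 1/20 = 101/420

101/420


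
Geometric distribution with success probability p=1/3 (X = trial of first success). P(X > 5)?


P(X > 5) = P(first 5 trials all fail) = (1-p)^5 = (2/3)^5 = 32/243

32/243


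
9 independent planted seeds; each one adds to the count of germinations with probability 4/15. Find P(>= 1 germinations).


P(at least one) = 1 - P(none)
P(none) = (1 - 4/15)^9 = (11/15)^9 = 2357947691/38443359375
P(at least one) = 1 - 2357947691/38443359375 = 36085411684/38443359375

36085411684/38443359375


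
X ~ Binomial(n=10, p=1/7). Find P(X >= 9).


P(X>=9) = P(X=9) + P(X=10)
= 60/282475249 + 1/282475249
= 61/282475249

61/282475249


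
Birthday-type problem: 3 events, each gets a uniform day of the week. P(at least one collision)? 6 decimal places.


P(all different) = prod((7-i)/7 for i=0..2) = 0.612245
P(at least one match) = 1 - 0.612245 = 0.387755

0.387755


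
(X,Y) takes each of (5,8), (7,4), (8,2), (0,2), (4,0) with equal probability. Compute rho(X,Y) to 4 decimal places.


Cov(X,Y) = 1.4400, Var(X) = 7.7600, Var(Y) = 7.3600
rho = Cov/(sqrt(VarX)*sqrt(VarY)) = 0.1905

0.1905


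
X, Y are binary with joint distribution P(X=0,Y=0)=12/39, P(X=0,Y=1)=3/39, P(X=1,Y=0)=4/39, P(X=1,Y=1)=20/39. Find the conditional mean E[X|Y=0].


P(Y=0) = 16/39
E[X|Y=0] = (0*12 + 1*4)/16 = 4/16 = 1/4

1/4


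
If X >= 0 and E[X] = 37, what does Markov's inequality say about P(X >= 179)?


Markov: P(X >= a) <= E[X]/a
P(X >= 179) <= 37/179

37/179


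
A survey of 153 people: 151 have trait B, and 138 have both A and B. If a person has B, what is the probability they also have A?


P(A|B) = P(A∩B)/P(B) = (138/153)/(151/153) = 138/151

138/151


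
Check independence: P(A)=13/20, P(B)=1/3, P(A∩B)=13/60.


P(A)*P(B) = 13/20*1/3 = 13/60
P(A∩B) = 13/60, which equals P(A)P(B), so independent

Yes, A and B are independent


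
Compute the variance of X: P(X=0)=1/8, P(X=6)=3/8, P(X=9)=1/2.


E[X] = 27/4, E[X^2] = 54
Var(X) = E[X^2] - (E[X])^2 = 54 - (27/4)^2 = 135/16

135/16


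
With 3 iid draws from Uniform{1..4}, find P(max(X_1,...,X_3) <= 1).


P(max <= 1) = P(all X_i <= 1) = (P(X_1 <= 1))^3
= (1/4)^3 = 1/64

1/64


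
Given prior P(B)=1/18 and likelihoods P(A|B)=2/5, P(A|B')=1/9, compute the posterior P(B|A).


P(A) = P(A|B)P(B) + P(A|B')P(B') = 2/5*1/18 + 1/9*17/18 = 103/810
P(B|A) = P(A|B)P(B)/P(A) = (1/45)/(103/810) = 18/103

18/103
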